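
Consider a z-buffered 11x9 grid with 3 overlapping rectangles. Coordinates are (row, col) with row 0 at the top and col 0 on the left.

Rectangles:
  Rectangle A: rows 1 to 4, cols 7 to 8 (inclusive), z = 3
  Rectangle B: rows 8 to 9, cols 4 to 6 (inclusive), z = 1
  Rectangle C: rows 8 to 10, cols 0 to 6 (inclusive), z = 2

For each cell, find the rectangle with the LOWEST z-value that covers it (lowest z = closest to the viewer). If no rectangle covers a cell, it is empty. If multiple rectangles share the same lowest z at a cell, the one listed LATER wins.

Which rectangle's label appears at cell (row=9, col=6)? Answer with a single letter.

Check cell (9,6):
  A: rows 1-4 cols 7-8 -> outside (row miss)
  B: rows 8-9 cols 4-6 z=1 -> covers; best now B (z=1)
  C: rows 8-10 cols 0-6 z=2 -> covers; best now B (z=1)
Winner: B at z=1

Answer: B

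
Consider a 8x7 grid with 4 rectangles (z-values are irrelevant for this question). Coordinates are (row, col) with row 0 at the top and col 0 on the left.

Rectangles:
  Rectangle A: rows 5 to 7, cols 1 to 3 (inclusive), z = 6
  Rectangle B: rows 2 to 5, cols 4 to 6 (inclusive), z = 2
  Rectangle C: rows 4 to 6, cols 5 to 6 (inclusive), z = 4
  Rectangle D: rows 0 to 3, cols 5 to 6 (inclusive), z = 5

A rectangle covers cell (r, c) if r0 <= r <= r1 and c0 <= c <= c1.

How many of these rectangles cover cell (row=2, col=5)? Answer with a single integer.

Check cell (2,5):
  A: rows 5-7 cols 1-3 -> outside (row miss)
  B: rows 2-5 cols 4-6 -> covers
  C: rows 4-6 cols 5-6 -> outside (row miss)
  D: rows 0-3 cols 5-6 -> covers
Count covering = 2

Answer: 2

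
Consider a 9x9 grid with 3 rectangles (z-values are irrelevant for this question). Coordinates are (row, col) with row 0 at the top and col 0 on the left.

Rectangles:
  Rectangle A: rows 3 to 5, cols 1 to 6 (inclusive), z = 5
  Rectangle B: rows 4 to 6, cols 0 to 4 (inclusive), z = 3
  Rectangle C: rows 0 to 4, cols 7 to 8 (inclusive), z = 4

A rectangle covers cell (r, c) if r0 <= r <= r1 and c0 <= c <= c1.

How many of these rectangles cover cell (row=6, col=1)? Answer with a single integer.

Answer: 1

Derivation:
Check cell (6,1):
  A: rows 3-5 cols 1-6 -> outside (row miss)
  B: rows 4-6 cols 0-4 -> covers
  C: rows 0-4 cols 7-8 -> outside (row miss)
Count covering = 1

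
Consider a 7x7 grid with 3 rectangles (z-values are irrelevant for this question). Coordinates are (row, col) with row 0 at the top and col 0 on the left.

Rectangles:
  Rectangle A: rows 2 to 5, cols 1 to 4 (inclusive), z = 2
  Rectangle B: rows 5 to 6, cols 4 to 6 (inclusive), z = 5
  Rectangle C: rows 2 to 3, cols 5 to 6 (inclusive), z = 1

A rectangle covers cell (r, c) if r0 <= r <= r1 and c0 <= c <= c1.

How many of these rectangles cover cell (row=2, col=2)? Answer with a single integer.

Answer: 1

Derivation:
Check cell (2,2):
  A: rows 2-5 cols 1-4 -> covers
  B: rows 5-6 cols 4-6 -> outside (row miss)
  C: rows 2-3 cols 5-6 -> outside (col miss)
Count covering = 1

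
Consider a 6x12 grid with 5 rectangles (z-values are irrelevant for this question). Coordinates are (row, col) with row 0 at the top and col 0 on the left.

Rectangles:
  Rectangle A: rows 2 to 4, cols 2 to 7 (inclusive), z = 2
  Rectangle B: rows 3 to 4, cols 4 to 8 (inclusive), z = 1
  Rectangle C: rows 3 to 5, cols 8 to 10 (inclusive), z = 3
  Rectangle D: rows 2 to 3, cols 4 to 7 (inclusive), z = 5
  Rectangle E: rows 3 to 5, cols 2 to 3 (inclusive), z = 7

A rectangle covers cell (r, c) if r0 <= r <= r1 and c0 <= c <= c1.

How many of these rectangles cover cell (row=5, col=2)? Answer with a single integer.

Check cell (5,2):
  A: rows 2-4 cols 2-7 -> outside (row miss)
  B: rows 3-4 cols 4-8 -> outside (row miss)
  C: rows 3-5 cols 8-10 -> outside (col miss)
  D: rows 2-3 cols 4-7 -> outside (row miss)
  E: rows 3-5 cols 2-3 -> covers
Count covering = 1

Answer: 1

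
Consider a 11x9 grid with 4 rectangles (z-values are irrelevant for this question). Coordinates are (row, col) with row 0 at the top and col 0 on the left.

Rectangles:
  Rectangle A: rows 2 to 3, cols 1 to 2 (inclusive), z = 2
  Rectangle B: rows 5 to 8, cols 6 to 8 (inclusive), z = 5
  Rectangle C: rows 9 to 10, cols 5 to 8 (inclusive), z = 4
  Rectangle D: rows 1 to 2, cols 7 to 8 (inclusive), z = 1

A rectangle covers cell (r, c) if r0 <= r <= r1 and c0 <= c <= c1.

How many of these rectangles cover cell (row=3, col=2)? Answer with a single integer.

Check cell (3,2):
  A: rows 2-3 cols 1-2 -> covers
  B: rows 5-8 cols 6-8 -> outside (row miss)
  C: rows 9-10 cols 5-8 -> outside (row miss)
  D: rows 1-2 cols 7-8 -> outside (row miss)
Count covering = 1

Answer: 1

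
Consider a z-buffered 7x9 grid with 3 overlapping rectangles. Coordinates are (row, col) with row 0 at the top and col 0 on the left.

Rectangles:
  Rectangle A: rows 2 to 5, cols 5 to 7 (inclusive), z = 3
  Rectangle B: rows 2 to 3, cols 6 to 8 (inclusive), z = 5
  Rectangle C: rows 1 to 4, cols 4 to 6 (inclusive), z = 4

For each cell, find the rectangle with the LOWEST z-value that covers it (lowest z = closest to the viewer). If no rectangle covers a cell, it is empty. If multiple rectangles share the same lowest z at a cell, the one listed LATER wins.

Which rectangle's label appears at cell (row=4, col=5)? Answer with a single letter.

Answer: A

Derivation:
Check cell (4,5):
  A: rows 2-5 cols 5-7 z=3 -> covers; best now A (z=3)
  B: rows 2-3 cols 6-8 -> outside (row miss)
  C: rows 1-4 cols 4-6 z=4 -> covers; best now A (z=3)
Winner: A at z=3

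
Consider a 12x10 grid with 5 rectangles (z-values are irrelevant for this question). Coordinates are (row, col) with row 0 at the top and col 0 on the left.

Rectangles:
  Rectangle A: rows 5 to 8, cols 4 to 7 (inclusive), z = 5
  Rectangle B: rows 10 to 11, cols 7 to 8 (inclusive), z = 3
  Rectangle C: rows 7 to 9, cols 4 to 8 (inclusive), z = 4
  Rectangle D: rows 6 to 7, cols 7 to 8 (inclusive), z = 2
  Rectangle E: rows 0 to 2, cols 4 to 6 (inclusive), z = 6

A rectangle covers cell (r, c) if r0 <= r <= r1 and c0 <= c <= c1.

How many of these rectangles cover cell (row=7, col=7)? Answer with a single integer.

Answer: 3

Derivation:
Check cell (7,7):
  A: rows 5-8 cols 4-7 -> covers
  B: rows 10-11 cols 7-8 -> outside (row miss)
  C: rows 7-9 cols 4-8 -> covers
  D: rows 6-7 cols 7-8 -> covers
  E: rows 0-2 cols 4-6 -> outside (row miss)
Count covering = 3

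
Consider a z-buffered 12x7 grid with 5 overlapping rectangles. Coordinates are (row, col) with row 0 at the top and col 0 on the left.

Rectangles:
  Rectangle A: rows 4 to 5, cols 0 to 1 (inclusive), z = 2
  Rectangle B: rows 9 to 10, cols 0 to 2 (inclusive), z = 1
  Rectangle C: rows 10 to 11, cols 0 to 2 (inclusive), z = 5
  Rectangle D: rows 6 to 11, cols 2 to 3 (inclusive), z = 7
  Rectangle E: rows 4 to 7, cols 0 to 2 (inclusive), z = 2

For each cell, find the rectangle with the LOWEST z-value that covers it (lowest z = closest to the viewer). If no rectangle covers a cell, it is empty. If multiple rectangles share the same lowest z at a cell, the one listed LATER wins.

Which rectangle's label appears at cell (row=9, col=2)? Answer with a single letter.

Check cell (9,2):
  A: rows 4-5 cols 0-1 -> outside (row miss)
  B: rows 9-10 cols 0-2 z=1 -> covers; best now B (z=1)
  C: rows 10-11 cols 0-2 -> outside (row miss)
  D: rows 6-11 cols 2-3 z=7 -> covers; best now B (z=1)
  E: rows 4-7 cols 0-2 -> outside (row miss)
Winner: B at z=1

Answer: B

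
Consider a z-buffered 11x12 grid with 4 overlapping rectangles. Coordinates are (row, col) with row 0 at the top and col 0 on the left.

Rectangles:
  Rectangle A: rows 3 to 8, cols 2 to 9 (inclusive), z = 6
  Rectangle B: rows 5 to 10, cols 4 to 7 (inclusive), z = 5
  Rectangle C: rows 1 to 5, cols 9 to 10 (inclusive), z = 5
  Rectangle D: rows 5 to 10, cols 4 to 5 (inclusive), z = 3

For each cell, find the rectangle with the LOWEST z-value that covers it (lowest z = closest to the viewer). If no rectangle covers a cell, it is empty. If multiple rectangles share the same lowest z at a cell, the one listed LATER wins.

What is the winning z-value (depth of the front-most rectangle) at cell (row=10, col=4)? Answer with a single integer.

Check cell (10,4):
  A: rows 3-8 cols 2-9 -> outside (row miss)
  B: rows 5-10 cols 4-7 z=5 -> covers; best now B (z=5)
  C: rows 1-5 cols 9-10 -> outside (row miss)
  D: rows 5-10 cols 4-5 z=3 -> covers; best now D (z=3)
Winner: D at z=3

Answer: 3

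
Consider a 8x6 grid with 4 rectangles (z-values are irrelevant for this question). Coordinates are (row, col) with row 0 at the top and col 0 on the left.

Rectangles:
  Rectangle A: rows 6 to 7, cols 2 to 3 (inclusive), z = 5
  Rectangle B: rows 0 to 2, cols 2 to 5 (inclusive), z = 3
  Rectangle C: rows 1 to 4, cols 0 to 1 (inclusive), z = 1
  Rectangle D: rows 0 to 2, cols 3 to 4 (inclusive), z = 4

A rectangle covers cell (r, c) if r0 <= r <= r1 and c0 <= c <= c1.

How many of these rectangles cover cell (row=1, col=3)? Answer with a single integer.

Answer: 2

Derivation:
Check cell (1,3):
  A: rows 6-7 cols 2-3 -> outside (row miss)
  B: rows 0-2 cols 2-5 -> covers
  C: rows 1-4 cols 0-1 -> outside (col miss)
  D: rows 0-2 cols 3-4 -> covers
Count covering = 2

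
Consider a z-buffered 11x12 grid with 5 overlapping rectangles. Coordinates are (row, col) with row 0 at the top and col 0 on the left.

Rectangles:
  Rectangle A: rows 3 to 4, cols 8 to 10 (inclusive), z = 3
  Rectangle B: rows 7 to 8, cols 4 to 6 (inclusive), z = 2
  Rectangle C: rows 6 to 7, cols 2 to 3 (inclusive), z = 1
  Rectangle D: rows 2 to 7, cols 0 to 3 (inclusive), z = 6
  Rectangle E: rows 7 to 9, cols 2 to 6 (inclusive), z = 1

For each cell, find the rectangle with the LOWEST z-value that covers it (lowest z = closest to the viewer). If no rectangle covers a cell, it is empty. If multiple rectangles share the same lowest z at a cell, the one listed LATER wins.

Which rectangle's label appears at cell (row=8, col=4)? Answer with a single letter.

Check cell (8,4):
  A: rows 3-4 cols 8-10 -> outside (row miss)
  B: rows 7-8 cols 4-6 z=2 -> covers; best now B (z=2)
  C: rows 6-7 cols 2-3 -> outside (row miss)
  D: rows 2-7 cols 0-3 -> outside (row miss)
  E: rows 7-9 cols 2-6 z=1 -> covers; best now E (z=1)
Winner: E at z=1

Answer: E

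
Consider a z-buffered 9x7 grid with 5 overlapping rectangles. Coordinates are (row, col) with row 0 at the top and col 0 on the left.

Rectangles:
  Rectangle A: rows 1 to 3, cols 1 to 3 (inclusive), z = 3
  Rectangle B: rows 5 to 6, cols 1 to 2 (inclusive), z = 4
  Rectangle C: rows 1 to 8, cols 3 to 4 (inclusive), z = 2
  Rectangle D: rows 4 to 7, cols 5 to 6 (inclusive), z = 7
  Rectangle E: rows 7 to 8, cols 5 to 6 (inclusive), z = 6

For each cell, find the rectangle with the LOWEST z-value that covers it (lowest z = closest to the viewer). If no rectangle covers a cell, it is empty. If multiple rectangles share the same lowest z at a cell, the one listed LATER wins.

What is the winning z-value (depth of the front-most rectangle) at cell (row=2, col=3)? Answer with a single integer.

Check cell (2,3):
  A: rows 1-3 cols 1-3 z=3 -> covers; best now A (z=3)
  B: rows 5-6 cols 1-2 -> outside (row miss)
  C: rows 1-8 cols 3-4 z=2 -> covers; best now C (z=2)
  D: rows 4-7 cols 5-6 -> outside (row miss)
  E: rows 7-8 cols 5-6 -> outside (row miss)
Winner: C at z=2

Answer: 2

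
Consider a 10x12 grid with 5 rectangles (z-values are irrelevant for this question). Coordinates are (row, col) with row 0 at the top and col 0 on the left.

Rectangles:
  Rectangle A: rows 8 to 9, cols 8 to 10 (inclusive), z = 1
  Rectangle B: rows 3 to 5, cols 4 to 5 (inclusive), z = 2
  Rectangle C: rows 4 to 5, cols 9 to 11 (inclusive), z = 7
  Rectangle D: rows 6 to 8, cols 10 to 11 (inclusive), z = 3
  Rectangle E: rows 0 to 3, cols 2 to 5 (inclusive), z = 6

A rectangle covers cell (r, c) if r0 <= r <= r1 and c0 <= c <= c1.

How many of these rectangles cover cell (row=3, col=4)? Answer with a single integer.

Answer: 2

Derivation:
Check cell (3,4):
  A: rows 8-9 cols 8-10 -> outside (row miss)
  B: rows 3-5 cols 4-5 -> covers
  C: rows 4-5 cols 9-11 -> outside (row miss)
  D: rows 6-8 cols 10-11 -> outside (row miss)
  E: rows 0-3 cols 2-5 -> covers
Count covering = 2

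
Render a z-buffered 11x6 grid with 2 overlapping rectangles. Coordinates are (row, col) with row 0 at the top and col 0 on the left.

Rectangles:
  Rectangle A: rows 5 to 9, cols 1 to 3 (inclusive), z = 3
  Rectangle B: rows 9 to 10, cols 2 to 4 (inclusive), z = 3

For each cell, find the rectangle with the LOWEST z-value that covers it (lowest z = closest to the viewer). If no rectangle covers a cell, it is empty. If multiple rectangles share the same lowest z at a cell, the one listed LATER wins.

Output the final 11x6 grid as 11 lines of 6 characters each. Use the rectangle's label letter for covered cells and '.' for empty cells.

......
......
......
......
......
.AAA..
.AAA..
.AAA..
.AAA..
.ABBB.
..BBB.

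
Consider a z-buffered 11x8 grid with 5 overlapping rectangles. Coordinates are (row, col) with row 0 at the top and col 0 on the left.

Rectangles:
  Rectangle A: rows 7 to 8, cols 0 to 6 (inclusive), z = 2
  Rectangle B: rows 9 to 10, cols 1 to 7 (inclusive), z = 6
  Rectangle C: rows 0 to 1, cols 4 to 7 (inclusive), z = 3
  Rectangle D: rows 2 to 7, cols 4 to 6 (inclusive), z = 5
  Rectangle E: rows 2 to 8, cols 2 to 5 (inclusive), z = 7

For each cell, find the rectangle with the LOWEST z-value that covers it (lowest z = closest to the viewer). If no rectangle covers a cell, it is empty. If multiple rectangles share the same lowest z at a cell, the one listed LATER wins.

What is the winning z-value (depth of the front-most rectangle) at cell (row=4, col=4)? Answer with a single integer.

Check cell (4,4):
  A: rows 7-8 cols 0-6 -> outside (row miss)
  B: rows 9-10 cols 1-7 -> outside (row miss)
  C: rows 0-1 cols 4-7 -> outside (row miss)
  D: rows 2-7 cols 4-6 z=5 -> covers; best now D (z=5)
  E: rows 2-8 cols 2-5 z=7 -> covers; best now D (z=5)
Winner: D at z=5

Answer: 5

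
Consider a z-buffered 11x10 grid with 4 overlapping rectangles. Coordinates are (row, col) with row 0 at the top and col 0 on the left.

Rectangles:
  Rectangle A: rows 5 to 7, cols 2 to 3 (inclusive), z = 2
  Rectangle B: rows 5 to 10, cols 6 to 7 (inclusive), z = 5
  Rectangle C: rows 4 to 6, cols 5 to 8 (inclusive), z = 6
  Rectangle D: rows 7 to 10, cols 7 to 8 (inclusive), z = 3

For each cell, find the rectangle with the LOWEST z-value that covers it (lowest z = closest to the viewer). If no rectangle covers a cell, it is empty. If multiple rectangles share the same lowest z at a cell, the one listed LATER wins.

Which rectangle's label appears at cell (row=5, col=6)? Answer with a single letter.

Check cell (5,6):
  A: rows 5-7 cols 2-3 -> outside (col miss)
  B: rows 5-10 cols 6-7 z=5 -> covers; best now B (z=5)
  C: rows 4-6 cols 5-8 z=6 -> covers; best now B (z=5)
  D: rows 7-10 cols 7-8 -> outside (row miss)
Winner: B at z=5

Answer: B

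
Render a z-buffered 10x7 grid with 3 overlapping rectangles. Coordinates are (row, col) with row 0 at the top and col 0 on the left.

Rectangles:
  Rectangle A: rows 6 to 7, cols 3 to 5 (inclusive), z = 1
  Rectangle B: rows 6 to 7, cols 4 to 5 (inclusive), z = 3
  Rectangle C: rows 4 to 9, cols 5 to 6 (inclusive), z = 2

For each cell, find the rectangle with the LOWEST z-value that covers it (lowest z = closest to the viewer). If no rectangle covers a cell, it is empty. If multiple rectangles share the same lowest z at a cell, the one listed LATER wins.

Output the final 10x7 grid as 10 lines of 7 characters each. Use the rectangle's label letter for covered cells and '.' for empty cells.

.......
.......
.......
.......
.....CC
.....CC
...AAAC
...AAAC
.....CC
.....CC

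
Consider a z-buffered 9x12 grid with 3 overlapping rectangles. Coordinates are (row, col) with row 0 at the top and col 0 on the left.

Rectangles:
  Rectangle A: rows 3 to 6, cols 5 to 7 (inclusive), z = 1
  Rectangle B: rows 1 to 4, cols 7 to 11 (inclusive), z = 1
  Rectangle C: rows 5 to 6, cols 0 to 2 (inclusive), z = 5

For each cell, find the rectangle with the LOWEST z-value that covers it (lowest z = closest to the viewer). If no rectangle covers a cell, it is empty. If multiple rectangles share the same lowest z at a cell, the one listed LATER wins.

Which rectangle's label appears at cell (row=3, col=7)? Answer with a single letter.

Answer: B

Derivation:
Check cell (3,7):
  A: rows 3-6 cols 5-7 z=1 -> covers; best now A (z=1)
  B: rows 1-4 cols 7-11 z=1 -> covers; best now B (z=1)
  C: rows 5-6 cols 0-2 -> outside (row miss)
Winner: B at z=1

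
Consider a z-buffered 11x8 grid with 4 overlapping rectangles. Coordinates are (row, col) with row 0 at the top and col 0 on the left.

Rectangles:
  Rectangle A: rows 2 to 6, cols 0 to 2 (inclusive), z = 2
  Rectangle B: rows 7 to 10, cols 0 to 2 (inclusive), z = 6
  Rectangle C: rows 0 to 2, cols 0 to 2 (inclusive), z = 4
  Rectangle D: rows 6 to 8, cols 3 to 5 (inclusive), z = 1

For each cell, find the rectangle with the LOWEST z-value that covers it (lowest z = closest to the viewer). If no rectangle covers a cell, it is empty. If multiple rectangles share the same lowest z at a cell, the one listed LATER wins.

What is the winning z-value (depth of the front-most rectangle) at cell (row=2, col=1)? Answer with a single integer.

Answer: 2

Derivation:
Check cell (2,1):
  A: rows 2-6 cols 0-2 z=2 -> covers; best now A (z=2)
  B: rows 7-10 cols 0-2 -> outside (row miss)
  C: rows 0-2 cols 0-2 z=4 -> covers; best now A (z=2)
  D: rows 6-8 cols 3-5 -> outside (row miss)
Winner: A at z=2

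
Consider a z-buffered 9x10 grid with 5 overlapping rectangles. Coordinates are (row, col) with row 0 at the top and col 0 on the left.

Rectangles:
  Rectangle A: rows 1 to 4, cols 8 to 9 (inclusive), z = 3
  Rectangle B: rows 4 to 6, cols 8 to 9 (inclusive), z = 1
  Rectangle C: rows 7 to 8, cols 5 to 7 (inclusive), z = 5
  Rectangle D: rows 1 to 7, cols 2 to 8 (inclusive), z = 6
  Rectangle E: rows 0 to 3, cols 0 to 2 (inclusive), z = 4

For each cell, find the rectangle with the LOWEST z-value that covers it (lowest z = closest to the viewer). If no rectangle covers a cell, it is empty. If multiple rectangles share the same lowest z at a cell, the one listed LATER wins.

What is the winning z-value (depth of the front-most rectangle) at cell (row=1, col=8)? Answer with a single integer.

Check cell (1,8):
  A: rows 1-4 cols 8-9 z=3 -> covers; best now A (z=3)
  B: rows 4-6 cols 8-9 -> outside (row miss)
  C: rows 7-8 cols 5-7 -> outside (row miss)
  D: rows 1-7 cols 2-8 z=6 -> covers; best now A (z=3)
  E: rows 0-3 cols 0-2 -> outside (col miss)
Winner: A at z=3

Answer: 3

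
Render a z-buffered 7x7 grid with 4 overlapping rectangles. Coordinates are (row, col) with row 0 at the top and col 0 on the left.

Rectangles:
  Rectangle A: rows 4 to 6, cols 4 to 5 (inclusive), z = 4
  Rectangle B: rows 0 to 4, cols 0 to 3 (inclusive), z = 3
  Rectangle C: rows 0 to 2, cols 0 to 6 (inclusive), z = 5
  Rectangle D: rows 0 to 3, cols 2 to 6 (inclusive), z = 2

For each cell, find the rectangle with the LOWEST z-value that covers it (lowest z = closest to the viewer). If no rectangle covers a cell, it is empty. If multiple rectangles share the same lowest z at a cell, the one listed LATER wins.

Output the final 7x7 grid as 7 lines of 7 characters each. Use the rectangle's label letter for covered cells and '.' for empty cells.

BBDDDDD
BBDDDDD
BBDDDDD
BBDDDDD
BBBBAA.
....AA.
....AA.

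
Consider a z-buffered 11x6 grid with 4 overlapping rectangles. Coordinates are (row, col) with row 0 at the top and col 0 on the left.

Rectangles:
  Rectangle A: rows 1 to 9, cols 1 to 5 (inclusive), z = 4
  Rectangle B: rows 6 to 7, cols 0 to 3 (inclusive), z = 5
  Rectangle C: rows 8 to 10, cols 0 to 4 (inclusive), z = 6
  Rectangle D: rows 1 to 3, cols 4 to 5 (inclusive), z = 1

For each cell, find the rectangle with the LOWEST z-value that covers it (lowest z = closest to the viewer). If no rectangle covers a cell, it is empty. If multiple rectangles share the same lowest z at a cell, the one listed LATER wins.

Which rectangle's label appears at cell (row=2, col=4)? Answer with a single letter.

Answer: D

Derivation:
Check cell (2,4):
  A: rows 1-9 cols 1-5 z=4 -> covers; best now A (z=4)
  B: rows 6-7 cols 0-3 -> outside (row miss)
  C: rows 8-10 cols 0-4 -> outside (row miss)
  D: rows 1-3 cols 4-5 z=1 -> covers; best now D (z=1)
Winner: D at z=1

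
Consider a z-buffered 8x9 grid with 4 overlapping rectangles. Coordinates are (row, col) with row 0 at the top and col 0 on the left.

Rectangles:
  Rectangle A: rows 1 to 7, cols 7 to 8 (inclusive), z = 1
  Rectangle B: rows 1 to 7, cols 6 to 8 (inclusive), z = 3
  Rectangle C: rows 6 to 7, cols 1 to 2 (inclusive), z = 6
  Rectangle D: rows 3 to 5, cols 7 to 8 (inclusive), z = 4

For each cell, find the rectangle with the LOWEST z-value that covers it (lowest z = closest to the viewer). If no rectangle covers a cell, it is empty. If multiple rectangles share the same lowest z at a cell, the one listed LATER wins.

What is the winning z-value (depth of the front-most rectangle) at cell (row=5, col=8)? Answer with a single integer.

Check cell (5,8):
  A: rows 1-7 cols 7-8 z=1 -> covers; best now A (z=1)
  B: rows 1-7 cols 6-8 z=3 -> covers; best now A (z=1)
  C: rows 6-7 cols 1-2 -> outside (row miss)
  D: rows 3-5 cols 7-8 z=4 -> covers; best now A (z=1)
Winner: A at z=1

Answer: 1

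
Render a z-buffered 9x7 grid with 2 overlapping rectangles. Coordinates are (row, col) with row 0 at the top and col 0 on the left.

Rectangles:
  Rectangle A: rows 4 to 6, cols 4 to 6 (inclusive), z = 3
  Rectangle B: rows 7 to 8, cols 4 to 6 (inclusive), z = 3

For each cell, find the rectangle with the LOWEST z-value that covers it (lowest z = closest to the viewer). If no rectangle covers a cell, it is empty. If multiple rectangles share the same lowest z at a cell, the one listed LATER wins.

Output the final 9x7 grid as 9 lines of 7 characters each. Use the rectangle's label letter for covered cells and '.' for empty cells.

.......
.......
.......
.......
....AAA
....AAA
....AAA
....BBB
....BBB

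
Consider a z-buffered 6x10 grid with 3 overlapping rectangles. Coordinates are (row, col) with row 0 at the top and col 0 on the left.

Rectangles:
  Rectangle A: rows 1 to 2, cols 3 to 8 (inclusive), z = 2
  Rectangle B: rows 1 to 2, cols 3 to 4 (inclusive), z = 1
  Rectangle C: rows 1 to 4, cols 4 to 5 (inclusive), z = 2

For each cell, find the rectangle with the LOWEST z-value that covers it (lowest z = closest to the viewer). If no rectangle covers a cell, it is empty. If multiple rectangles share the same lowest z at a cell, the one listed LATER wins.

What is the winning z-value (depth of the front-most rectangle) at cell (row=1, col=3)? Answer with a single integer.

Answer: 1

Derivation:
Check cell (1,3):
  A: rows 1-2 cols 3-8 z=2 -> covers; best now A (z=2)
  B: rows 1-2 cols 3-4 z=1 -> covers; best now B (z=1)
  C: rows 1-4 cols 4-5 -> outside (col miss)
Winner: B at z=1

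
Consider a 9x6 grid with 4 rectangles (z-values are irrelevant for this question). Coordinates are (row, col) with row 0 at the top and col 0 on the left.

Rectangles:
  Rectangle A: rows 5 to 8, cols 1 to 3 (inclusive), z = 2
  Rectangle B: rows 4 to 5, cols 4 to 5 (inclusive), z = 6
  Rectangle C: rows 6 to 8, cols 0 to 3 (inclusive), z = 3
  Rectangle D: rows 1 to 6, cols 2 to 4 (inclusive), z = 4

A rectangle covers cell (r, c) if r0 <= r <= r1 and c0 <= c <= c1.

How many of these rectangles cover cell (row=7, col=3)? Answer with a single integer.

Answer: 2

Derivation:
Check cell (7,3):
  A: rows 5-8 cols 1-3 -> covers
  B: rows 4-5 cols 4-5 -> outside (row miss)
  C: rows 6-8 cols 0-3 -> covers
  D: rows 1-6 cols 2-4 -> outside (row miss)
Count covering = 2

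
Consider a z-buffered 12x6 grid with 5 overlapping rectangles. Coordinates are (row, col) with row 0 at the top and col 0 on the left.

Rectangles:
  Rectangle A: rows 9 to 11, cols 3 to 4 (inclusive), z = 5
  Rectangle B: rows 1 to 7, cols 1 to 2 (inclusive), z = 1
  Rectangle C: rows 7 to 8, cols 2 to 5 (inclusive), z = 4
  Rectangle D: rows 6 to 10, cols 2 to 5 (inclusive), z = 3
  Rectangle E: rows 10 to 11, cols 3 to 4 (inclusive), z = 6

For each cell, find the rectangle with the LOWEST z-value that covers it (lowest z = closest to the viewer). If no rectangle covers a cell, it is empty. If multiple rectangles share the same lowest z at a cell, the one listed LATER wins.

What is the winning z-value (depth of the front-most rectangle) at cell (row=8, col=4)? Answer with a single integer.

Check cell (8,4):
  A: rows 9-11 cols 3-4 -> outside (row miss)
  B: rows 1-7 cols 1-2 -> outside (row miss)
  C: rows 7-8 cols 2-5 z=4 -> covers; best now C (z=4)
  D: rows 6-10 cols 2-5 z=3 -> covers; best now D (z=3)
  E: rows 10-11 cols 3-4 -> outside (row miss)
Winner: D at z=3

Answer: 3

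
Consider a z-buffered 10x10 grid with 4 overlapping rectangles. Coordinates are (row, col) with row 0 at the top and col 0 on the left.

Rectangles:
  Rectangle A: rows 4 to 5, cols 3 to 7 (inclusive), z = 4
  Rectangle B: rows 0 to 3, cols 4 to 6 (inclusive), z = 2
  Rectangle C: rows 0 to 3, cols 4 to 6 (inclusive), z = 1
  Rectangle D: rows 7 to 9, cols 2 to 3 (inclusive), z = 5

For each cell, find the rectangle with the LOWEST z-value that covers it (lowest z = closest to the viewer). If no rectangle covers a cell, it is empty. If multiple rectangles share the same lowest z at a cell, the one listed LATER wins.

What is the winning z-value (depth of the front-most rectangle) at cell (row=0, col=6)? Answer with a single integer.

Check cell (0,6):
  A: rows 4-5 cols 3-7 -> outside (row miss)
  B: rows 0-3 cols 4-6 z=2 -> covers; best now B (z=2)
  C: rows 0-3 cols 4-6 z=1 -> covers; best now C (z=1)
  D: rows 7-9 cols 2-3 -> outside (row miss)
Winner: C at z=1

Answer: 1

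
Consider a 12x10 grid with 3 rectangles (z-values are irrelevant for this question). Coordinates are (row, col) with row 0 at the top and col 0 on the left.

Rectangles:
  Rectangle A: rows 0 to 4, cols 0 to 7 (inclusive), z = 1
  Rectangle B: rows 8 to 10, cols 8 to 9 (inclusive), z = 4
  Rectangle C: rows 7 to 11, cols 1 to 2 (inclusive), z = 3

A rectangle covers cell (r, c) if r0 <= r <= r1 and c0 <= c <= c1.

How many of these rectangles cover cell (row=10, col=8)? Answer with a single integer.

Answer: 1

Derivation:
Check cell (10,8):
  A: rows 0-4 cols 0-7 -> outside (row miss)
  B: rows 8-10 cols 8-9 -> covers
  C: rows 7-11 cols 1-2 -> outside (col miss)
Count covering = 1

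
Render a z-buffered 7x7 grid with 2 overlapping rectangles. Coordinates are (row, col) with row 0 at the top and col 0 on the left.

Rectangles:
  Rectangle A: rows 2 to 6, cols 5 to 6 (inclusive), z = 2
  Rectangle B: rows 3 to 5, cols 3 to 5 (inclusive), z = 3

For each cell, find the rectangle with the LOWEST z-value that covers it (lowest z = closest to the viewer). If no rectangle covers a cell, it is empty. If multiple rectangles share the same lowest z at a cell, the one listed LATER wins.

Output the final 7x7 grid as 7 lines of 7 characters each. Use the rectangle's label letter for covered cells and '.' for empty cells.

.......
.......
.....AA
...BBAA
...BBAA
...BBAA
.....AA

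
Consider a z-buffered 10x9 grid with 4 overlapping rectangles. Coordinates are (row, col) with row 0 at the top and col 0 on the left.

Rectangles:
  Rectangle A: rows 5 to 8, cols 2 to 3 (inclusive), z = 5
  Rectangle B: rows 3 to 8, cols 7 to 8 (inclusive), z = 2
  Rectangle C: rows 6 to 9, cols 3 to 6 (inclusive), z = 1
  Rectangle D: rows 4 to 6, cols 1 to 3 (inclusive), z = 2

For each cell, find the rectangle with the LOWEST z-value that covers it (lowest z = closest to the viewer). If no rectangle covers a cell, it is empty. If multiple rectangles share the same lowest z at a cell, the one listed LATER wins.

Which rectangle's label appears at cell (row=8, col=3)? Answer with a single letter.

Check cell (8,3):
  A: rows 5-8 cols 2-3 z=5 -> covers; best now A (z=5)
  B: rows 3-8 cols 7-8 -> outside (col miss)
  C: rows 6-9 cols 3-6 z=1 -> covers; best now C (z=1)
  D: rows 4-6 cols 1-3 -> outside (row miss)
Winner: C at z=1

Answer: C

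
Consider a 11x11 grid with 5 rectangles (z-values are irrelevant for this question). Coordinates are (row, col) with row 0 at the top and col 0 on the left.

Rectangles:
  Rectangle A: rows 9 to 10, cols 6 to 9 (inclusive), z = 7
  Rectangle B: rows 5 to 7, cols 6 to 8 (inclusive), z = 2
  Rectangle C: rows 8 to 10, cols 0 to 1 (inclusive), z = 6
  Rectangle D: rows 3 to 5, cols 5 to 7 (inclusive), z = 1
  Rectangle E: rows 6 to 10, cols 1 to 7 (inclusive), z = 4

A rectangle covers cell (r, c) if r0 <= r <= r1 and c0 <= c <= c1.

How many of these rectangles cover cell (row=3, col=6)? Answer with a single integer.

Check cell (3,6):
  A: rows 9-10 cols 6-9 -> outside (row miss)
  B: rows 5-7 cols 6-8 -> outside (row miss)
  C: rows 8-10 cols 0-1 -> outside (row miss)
  D: rows 3-5 cols 5-7 -> covers
  E: rows 6-10 cols 1-7 -> outside (row miss)
Count covering = 1

Answer: 1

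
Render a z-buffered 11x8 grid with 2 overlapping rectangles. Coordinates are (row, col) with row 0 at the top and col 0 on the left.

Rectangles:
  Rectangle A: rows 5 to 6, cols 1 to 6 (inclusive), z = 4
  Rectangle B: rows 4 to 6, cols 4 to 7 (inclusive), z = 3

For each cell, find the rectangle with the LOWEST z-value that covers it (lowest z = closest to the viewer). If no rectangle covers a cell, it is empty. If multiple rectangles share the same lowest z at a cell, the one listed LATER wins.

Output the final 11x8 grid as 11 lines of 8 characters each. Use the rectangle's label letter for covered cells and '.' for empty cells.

........
........
........
........
....BBBB
.AAABBBB
.AAABBBB
........
........
........
........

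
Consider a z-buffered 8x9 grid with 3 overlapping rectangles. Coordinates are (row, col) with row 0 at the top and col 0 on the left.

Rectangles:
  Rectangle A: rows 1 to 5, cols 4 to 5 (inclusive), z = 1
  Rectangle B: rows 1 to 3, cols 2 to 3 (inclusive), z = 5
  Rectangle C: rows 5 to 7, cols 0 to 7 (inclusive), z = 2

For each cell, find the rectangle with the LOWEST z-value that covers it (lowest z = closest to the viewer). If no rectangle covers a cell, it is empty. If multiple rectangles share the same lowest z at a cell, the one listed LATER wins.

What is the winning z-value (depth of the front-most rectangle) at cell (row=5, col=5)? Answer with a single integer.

Check cell (5,5):
  A: rows 1-5 cols 4-5 z=1 -> covers; best now A (z=1)
  B: rows 1-3 cols 2-3 -> outside (row miss)
  C: rows 5-7 cols 0-7 z=2 -> covers; best now A (z=1)
Winner: A at z=1

Answer: 1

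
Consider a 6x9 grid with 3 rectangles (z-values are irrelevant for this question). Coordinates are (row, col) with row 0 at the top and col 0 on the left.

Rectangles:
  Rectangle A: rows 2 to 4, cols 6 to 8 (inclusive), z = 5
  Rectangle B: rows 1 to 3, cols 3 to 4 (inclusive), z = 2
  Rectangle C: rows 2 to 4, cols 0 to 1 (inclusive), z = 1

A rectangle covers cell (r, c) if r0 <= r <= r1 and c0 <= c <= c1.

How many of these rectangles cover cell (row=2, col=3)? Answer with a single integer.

Answer: 1

Derivation:
Check cell (2,3):
  A: rows 2-4 cols 6-8 -> outside (col miss)
  B: rows 1-3 cols 3-4 -> covers
  C: rows 2-4 cols 0-1 -> outside (col miss)
Count covering = 1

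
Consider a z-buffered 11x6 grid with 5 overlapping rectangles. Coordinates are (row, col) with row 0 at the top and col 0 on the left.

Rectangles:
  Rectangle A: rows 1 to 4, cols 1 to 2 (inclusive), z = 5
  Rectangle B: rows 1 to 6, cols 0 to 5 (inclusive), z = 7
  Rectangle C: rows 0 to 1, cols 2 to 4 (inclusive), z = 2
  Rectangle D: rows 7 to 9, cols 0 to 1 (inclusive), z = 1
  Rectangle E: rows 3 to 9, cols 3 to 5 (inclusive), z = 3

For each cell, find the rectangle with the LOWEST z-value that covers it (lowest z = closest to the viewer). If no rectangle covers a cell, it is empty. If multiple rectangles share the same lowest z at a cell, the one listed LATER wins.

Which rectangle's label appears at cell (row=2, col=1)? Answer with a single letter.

Check cell (2,1):
  A: rows 1-4 cols 1-2 z=5 -> covers; best now A (z=5)
  B: rows 1-6 cols 0-5 z=7 -> covers; best now A (z=5)
  C: rows 0-1 cols 2-4 -> outside (row miss)
  D: rows 7-9 cols 0-1 -> outside (row miss)
  E: rows 3-9 cols 3-5 -> outside (row miss)
Winner: A at z=5

Answer: A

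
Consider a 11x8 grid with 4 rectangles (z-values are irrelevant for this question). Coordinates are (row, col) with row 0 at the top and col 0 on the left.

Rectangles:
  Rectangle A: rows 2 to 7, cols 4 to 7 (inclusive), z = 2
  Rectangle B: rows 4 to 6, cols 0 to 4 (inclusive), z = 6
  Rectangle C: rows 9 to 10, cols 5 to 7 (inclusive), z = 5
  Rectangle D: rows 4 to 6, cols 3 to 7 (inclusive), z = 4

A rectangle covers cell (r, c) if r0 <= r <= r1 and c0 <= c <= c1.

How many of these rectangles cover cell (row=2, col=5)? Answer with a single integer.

Answer: 1

Derivation:
Check cell (2,5):
  A: rows 2-7 cols 4-7 -> covers
  B: rows 4-6 cols 0-4 -> outside (row miss)
  C: rows 9-10 cols 5-7 -> outside (row miss)
  D: rows 4-6 cols 3-7 -> outside (row miss)
Count covering = 1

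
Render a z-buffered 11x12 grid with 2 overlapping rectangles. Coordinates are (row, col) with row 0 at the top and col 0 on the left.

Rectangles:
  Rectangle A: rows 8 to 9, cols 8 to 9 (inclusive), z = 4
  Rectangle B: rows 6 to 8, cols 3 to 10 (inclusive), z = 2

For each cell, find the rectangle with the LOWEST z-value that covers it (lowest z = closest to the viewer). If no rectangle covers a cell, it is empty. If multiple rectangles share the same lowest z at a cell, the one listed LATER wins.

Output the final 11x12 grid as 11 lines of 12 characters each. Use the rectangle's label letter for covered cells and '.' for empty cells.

............
............
............
............
............
............
...BBBBBBBB.
...BBBBBBBB.
...BBBBBBBB.
........AA..
............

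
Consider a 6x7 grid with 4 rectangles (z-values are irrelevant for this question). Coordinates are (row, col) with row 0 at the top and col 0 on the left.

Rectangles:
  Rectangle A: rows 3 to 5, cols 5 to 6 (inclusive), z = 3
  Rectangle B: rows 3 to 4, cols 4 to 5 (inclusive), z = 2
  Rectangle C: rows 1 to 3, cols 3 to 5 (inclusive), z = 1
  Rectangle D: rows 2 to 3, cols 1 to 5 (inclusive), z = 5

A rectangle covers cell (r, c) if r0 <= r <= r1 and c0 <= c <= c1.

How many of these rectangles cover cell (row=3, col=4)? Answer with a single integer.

Answer: 3

Derivation:
Check cell (3,4):
  A: rows 3-5 cols 5-6 -> outside (col miss)
  B: rows 3-4 cols 4-5 -> covers
  C: rows 1-3 cols 3-5 -> covers
  D: rows 2-3 cols 1-5 -> covers
Count covering = 3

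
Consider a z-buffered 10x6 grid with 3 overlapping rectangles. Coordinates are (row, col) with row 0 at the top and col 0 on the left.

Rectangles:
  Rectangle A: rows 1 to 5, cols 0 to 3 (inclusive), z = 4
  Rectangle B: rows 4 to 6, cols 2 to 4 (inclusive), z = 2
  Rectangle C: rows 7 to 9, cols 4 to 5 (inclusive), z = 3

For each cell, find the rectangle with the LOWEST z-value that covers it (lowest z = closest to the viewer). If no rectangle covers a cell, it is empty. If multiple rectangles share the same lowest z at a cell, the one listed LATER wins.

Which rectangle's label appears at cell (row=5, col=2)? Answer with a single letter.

Answer: B

Derivation:
Check cell (5,2):
  A: rows 1-5 cols 0-3 z=4 -> covers; best now A (z=4)
  B: rows 4-6 cols 2-4 z=2 -> covers; best now B (z=2)
  C: rows 7-9 cols 4-5 -> outside (row miss)
Winner: B at z=2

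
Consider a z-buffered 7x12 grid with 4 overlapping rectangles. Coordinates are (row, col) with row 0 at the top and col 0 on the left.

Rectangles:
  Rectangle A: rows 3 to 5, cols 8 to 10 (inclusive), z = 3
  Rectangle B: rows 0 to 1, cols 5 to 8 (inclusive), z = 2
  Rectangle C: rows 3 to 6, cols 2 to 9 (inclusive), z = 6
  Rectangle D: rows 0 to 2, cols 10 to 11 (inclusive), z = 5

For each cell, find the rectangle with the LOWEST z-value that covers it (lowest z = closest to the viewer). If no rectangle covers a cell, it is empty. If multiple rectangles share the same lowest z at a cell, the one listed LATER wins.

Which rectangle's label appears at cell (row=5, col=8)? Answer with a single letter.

Check cell (5,8):
  A: rows 3-5 cols 8-10 z=3 -> covers; best now A (z=3)
  B: rows 0-1 cols 5-8 -> outside (row miss)
  C: rows 3-6 cols 2-9 z=6 -> covers; best now A (z=3)
  D: rows 0-2 cols 10-11 -> outside (row miss)
Winner: A at z=3

Answer: A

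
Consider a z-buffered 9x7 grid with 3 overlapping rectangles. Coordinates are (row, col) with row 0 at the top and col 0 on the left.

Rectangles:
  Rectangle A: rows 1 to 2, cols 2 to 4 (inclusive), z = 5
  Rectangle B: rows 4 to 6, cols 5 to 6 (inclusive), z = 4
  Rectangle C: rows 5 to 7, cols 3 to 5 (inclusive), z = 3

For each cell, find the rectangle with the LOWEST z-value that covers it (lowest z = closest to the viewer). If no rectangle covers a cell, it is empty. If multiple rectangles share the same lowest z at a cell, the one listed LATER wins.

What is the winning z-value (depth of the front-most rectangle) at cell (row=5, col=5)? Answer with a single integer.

Answer: 3

Derivation:
Check cell (5,5):
  A: rows 1-2 cols 2-4 -> outside (row miss)
  B: rows 4-6 cols 5-6 z=4 -> covers; best now B (z=4)
  C: rows 5-7 cols 3-5 z=3 -> covers; best now C (z=3)
Winner: C at z=3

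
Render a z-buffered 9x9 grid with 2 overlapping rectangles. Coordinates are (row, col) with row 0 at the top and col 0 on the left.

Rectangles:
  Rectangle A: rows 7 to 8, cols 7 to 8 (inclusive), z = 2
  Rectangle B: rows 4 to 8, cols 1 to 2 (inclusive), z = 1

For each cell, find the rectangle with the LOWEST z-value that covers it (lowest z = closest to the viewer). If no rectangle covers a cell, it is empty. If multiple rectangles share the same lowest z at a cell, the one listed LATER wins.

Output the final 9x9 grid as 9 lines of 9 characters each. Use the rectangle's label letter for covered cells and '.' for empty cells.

.........
.........
.........
.........
.BB......
.BB......
.BB......
.BB....AA
.BB....AA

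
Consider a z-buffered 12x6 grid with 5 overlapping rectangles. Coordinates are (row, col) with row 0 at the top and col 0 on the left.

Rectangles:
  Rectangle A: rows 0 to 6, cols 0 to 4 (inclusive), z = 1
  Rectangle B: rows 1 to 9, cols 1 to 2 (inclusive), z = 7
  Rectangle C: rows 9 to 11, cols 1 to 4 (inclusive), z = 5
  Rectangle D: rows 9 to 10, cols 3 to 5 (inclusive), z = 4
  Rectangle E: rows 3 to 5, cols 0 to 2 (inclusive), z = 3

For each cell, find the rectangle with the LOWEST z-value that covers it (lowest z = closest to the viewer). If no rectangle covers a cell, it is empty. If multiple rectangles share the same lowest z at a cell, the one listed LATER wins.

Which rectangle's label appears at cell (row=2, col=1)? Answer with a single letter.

Check cell (2,1):
  A: rows 0-6 cols 0-4 z=1 -> covers; best now A (z=1)
  B: rows 1-9 cols 1-2 z=7 -> covers; best now A (z=1)
  C: rows 9-11 cols 1-4 -> outside (row miss)
  D: rows 9-10 cols 3-5 -> outside (row miss)
  E: rows 3-5 cols 0-2 -> outside (row miss)
Winner: A at z=1

Answer: A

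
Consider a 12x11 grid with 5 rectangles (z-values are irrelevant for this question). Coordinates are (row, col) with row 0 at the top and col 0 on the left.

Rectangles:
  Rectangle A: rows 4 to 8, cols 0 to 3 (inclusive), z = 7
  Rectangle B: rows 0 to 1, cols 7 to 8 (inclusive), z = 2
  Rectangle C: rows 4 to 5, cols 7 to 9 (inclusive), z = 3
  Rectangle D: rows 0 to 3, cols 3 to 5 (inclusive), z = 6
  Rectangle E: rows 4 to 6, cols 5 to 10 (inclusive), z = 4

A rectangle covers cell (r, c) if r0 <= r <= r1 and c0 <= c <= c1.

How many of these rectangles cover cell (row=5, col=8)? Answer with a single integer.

Answer: 2

Derivation:
Check cell (5,8):
  A: rows 4-8 cols 0-3 -> outside (col miss)
  B: rows 0-1 cols 7-8 -> outside (row miss)
  C: rows 4-5 cols 7-9 -> covers
  D: rows 0-3 cols 3-5 -> outside (row miss)
  E: rows 4-6 cols 5-10 -> covers
Count covering = 2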